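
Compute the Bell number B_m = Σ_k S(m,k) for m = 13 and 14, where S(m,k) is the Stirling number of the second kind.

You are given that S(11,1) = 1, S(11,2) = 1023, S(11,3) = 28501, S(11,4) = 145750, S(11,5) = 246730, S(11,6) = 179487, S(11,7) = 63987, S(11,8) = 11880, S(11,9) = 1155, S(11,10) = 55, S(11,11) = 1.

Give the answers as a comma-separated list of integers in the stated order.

27644437, 190899322

row 12: T[12][1]=1·1+0=1  T[12][2]=2·1023+1=2047  T[12][3]=3·28501+1023=86526  T[12][4]=4·145750+28501=611501  T[12][5]=5·246730+145750=1379400  T[12][6]=6·179487+246730=1323652  T[12][7]=7·63987+179487=627396  T[12][8]=8·11880+63987=159027  T[12][9]=9·1155+11880=22275  T[12][10]=10·55+1155=1705  T[12][11]=11·1+55=66  T[12][12]=12·0+1=1
row 13: T[13][1]=1·1+0=1  T[13][2]=2·2047+1=4095  T[13][3]=3·86526+2047=261625  T[13][4]=4·611501+86526=2532530  T[13][5]=5·1379400+611501=7508501  T[13][6]=6·1323652+1379400=9321312  T[13][7]=7·627396+1323652=5715424  T[13][8]=8·159027+627396=1899612  T[13][9]=9·22275+159027=359502  T[13][10]=10·1705+22275=39325  T[13][11]=11·66+1705=2431  T[13][12]=12·1+66=78  T[13][13]=13·0+1=1
row 14: T[14][1]=1·1+0=1  T[14][2]=2·4095+1=8191  T[14][3]=3·261625+4095=788970  T[14][4]=4·2532530+261625=10391745  T[14][5]=5·7508501+2532530=40075035  T[14][6]=6·9321312+7508501=63436373  T[14][7]=7·5715424+9321312=49329280  T[14][8]=8·1899612+5715424=20912320  T[14][9]=9·359502+1899612=5135130  T[14][10]=10·39325+359502=752752  T[14][11]=11·2431+39325=66066  T[14][12]=12·78+2431=3367  T[14][13]=13·1+78=91  T[14][14]=14·0+1=1
B_13 = ΣS(13,k) = 1+4095+261625+2532530+7508501+9321312+5715424+1899612+359502+39325+2431+78+1 = 27644437
B_14 = ΣS(14,k) = 1+8191+788970+10391745+40075035+63436373+49329280+20912320+5135130+752752+66066+3367+91+1 = 190899322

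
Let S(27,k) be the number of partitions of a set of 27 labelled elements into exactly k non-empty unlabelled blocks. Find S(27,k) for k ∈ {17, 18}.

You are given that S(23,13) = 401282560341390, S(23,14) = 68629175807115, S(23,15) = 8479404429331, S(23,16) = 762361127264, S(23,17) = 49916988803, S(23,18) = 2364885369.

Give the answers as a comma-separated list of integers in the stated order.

r24: T_24,14=14×68629175807115+401282560341390=1362091021641000; T_24,15=15×8479404429331+68629175807115=195820242247080; T_24,16=16×762361127264+8479404429331=20677182465555; T_24,17=17×49916988803+762361127264=1610949936915; T_24,18=18×2364885369+49916988803=92484925445
r25: T_25,15=15×195820242247080+1362091021641000=4299394655347200; T_25,16=16×20677182465555+195820242247080=526655161695960; T_25,17=17×1610949936915+20677182465555=48063331393110; T_25,18=18×92484925445+1610949936915=3275678594925
r26: T_26,16=16×526655161695960+4299394655347200=12725877242482560; T_26,17=17×48063331393110+526655161695960=1343731795378830; T_26,18=18×3275678594925+48063331393110=107025546101760
r27: T_27,17=17×1343731795378830+12725877242482560=35569317763922670; T_27,18=18×107025546101760+1343731795378830=3270191625210510
Read S(27,17) = 35569317763922670, S(27,18) = 3270191625210510.

35569317763922670, 3270191625210510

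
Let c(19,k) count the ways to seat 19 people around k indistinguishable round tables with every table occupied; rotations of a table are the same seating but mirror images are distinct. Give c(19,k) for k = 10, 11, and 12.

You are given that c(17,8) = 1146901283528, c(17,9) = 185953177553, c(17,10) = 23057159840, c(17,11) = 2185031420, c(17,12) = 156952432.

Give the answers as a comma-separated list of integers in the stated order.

@18  (18,9):185953177553·17+1146901283528→4308105301929, (18,10):23057159840·17+185953177553→577924894833, (18,11):2185031420·17+23057159840→60202693980, (18,12):156952432·17+2185031420→4853222764
@19  (19,10):577924894833·18+4308105301929→14710753408923, (19,11):60202693980·18+577924894833→1661573386473, (19,12):4853222764·18+60202693980→147560703732
Read c(19,10) = 14710753408923, c(19,11) = 1661573386473, c(19,12) = 147560703732.

14710753408923, 1661573386473, 147560703732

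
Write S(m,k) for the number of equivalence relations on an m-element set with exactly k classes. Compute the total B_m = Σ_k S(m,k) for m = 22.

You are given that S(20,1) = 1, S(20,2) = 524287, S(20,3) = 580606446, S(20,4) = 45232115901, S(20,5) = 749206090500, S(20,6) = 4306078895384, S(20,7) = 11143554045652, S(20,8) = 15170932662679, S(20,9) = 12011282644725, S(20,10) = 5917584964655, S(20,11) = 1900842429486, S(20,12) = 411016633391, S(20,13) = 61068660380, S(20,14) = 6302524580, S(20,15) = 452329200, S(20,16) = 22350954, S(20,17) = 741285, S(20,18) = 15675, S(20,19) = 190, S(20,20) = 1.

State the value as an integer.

4506715738447323

i=21: T(21,1)=0+1·1=1 | T(21,2)=1+2·524287=1048575 | T(21,3)=524287+3·580606446=1742343625 | T(21,4)=580606446+4·45232115901=181509070050 | T(21,5)=45232115901+5·749206090500=3791262568401 | T(21,6)=749206090500+6·4306078895384=26585679462804 | T(21,7)=4306078895384+7·11143554045652=82310957214948 | T(21,8)=11143554045652+8·15170932662679=132511015347084 | T(21,9)=15170932662679+9·12011282644725=123272476465204 | T(21,10)=12011282644725+10·5917584964655=71187132291275 | T(21,11)=5917584964655+11·1900842429486=26826851689001 | T(21,12)=1900842429486+12·411016633391=6833042030178 | T(21,13)=411016633391+13·61068660380=1204909218331 | T(21,14)=61068660380+14·6302524580=149304004500 | T(21,15)=6302524580+15·452329200=13087462580 | T(21,16)=452329200+16·22350954=809944464 | T(21,17)=22350954+17·741285=34952799 | T(21,18)=741285+18·15675=1023435 | T(21,19)=15675+19·190=19285 | T(21,20)=190+20·1=210 | T(21,21)=1+21·0=1
i=22: T(22,1)=0+1·1=1 | T(22,2)=1+2·1048575=2097151 | T(22,3)=1048575+3·1742343625=5228079450 | T(22,4)=1742343625+4·181509070050=727778623825 | T(22,5)=181509070050+5·3791262568401=19137821912055 | T(22,6)=3791262568401+6·26585679462804=163305339345225 | T(22,7)=26585679462804+7·82310957214948=602762379967440 | T(22,8)=82310957214948+8·132511015347084=1142399079991620 | T(22,9)=132511015347084+9·123272476465204=1241963303533920 | T(22,10)=123272476465204+10·71187132291275=835143799377954 | T(22,11)=71187132291275+11·26826851689001=366282500870286 | T(22,12)=26826851689001+12·6833042030178=108823356051137 | T(22,13)=6833042030178+13·1204909218331=22496861868481 | T(22,14)=1204909218331+14·149304004500=3295165281331 | T(22,15)=149304004500+15·13087462580=345615943200 | T(22,16)=13087462580+16·809944464=26046574004 | T(22,17)=809944464+17·34952799=1404142047 | T(22,18)=34952799+18·1023435=53374629 | T(22,19)=1023435+19·19285=1389850 | T(22,20)=19285+20·210=23485 | T(22,21)=210+21·1=231 | T(22,22)=1+22·0=1
B_22 = ΣS(22,k) = 1+2097151+5228079450+727778623825+19137821912055+163305339345225+602762379967440+1142399079991620+1241963303533920+835143799377954+366282500870286+108823356051137+22496861868481+3295165281331+345615943200+26046574004+1404142047+53374629+1389850+23485+231+1 = 4506715738447323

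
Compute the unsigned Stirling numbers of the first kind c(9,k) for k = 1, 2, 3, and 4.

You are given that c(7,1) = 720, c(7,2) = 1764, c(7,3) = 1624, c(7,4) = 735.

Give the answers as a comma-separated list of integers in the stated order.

40320, 109584, 118124, 67284

r8: T_8,1=7×720+0=5040; T_8,2=7×1764+720=13068; T_8,3=7×1624+1764=13132; T_8,4=7×735+1624=6769
r9: T_9,1=8×5040+0=40320; T_9,2=8×13068+5040=109584; T_9,3=8×13132+13068=118124; T_9,4=8×6769+13132=67284
Read c(9,1) = 40320, c(9,2) = 109584, c(9,3) = 118124, c(9,4) = 67284.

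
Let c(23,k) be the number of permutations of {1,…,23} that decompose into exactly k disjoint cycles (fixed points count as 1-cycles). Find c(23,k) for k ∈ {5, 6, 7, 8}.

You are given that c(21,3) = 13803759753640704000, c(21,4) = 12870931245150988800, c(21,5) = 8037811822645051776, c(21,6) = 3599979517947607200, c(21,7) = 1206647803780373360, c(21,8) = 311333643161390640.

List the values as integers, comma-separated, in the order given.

[22] T[22,4]:21*12870931245150988800+13803759753640704000=284093315901811468800 · T[22,5]:21*8037811822645051776+12870931245150988800=181664979520697076096 · T[22,6]:21*3599979517947607200+8037811822645051776=83637381699544802976 · T[22,7]:21*1206647803780373360+3599979517947607200=28939583397335447760 · T[22,8]:21*311333643161390640+1206647803780373360=7744654310169576800
[23] T[23,5]:22*181664979520697076096+284093315901811468800=4280722865357147142912 · T[23,6]:22*83637381699544802976+181664979520697076096=2021687376910682741568 · T[23,7]:22*28939583397335447760+83637381699544802976=720308216440924653696 · T[23,8]:22*7744654310169576800+28939583397335447760=199321978221066137360
Read c(23,5) = 4280722865357147142912, c(23,6) = 2021687376910682741568, c(23,7) = 720308216440924653696, c(23,8) = 199321978221066137360.

4280722865357147142912, 2021687376910682741568, 720308216440924653696, 199321978221066137360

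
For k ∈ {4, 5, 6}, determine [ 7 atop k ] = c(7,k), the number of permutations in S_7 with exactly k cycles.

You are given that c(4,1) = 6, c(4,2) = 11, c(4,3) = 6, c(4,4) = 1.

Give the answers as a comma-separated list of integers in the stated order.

735, 175, 21

row 5: T[5][2]=4·11+6=50  T[5][3]=4·6+11=35  T[5][4]=4·1+6=10  T[5][5]=4·0+1=1
row 6: T[6][3]=5·35+50=225  T[6][4]=5·10+35=85  T[6][5]=5·1+10=15  T[6][6]=5·0+1=1
row 7: T[7][4]=6·85+225=735  T[7][5]=6·15+85=175  T[7][6]=6·1+15=21
Read c(7,4) = 735, c(7,5) = 175, c(7,6) = 21.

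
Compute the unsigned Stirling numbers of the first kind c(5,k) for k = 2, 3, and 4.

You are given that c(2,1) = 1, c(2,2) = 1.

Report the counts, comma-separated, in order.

50, 35, 10

@3  (3,1):1·2+0→2, (3,2):1·2+1→3, (3,3):0·2+1→1
@4  (4,1):2·3+0→6, (4,2):3·3+2→11, (4,3):1·3+3→6, (4,4):0·3+1→1
@5  (5,2):11·4+6→50, (5,3):6·4+11→35, (5,4):1·4+6→10
Read c(5,2) = 50, c(5,3) = 35, c(5,4) = 10.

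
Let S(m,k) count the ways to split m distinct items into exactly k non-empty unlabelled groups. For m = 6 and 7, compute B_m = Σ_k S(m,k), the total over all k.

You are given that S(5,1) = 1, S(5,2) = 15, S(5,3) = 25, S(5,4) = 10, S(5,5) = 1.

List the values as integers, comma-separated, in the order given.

row 6: T[6][1]=1·1+0=1  T[6][2]=2·15+1=31  T[6][3]=3·25+15=90  T[6][4]=4·10+25=65  T[6][5]=5·1+10=15  T[6][6]=6·0+1=1
row 7: T[7][1]=1·1+0=1  T[7][2]=2·31+1=63  T[7][3]=3·90+31=301  T[7][4]=4·65+90=350  T[7][5]=5·15+65=140  T[7][6]=6·1+15=21  T[7][7]=7·0+1=1
B_6 = ΣS(6,k) = 1+31+90+65+15+1 = 203
B_7 = ΣS(7,k) = 1+63+301+350+140+21+1 = 877

203, 877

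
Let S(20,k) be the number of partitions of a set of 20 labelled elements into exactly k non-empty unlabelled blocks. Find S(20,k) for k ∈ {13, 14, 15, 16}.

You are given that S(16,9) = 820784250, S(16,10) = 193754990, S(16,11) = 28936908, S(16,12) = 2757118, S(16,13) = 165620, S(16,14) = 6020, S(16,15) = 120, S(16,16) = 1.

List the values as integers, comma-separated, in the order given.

61068660380, 6302524580, 452329200, 22350954

i=17: T(17,10)=820784250+10·193754990=2758334150 | T(17,11)=193754990+11·28936908=512060978 | T(17,12)=28936908+12·2757118=62022324 | T(17,13)=2757118+13·165620=4910178 | T(17,14)=165620+14·6020=249900 | T(17,15)=6020+15·120=7820 | T(17,16)=120+16·1=136
i=18: T(18,11)=2758334150+11·512060978=8391004908 | T(18,12)=512060978+12·62022324=1256328866 | T(18,13)=62022324+13·4910178=125854638 | T(18,14)=4910178+14·249900=8408778 | T(18,15)=249900+15·7820=367200 | T(18,16)=7820+16·136=9996
i=19: T(19,12)=8391004908+12·1256328866=23466951300 | T(19,13)=1256328866+13·125854638=2892439160 | T(19,14)=125854638+14·8408778=243577530 | T(19,15)=8408778+15·367200=13916778 | T(19,16)=367200+16·9996=527136
i=20: T(20,13)=23466951300+13·2892439160=61068660380 | T(20,14)=2892439160+14·243577530=6302524580 | T(20,15)=243577530+15·13916778=452329200 | T(20,16)=13916778+16·527136=22350954
Read S(20,13) = 61068660380, S(20,14) = 6302524580, S(20,15) = 452329200, S(20,16) = 22350954.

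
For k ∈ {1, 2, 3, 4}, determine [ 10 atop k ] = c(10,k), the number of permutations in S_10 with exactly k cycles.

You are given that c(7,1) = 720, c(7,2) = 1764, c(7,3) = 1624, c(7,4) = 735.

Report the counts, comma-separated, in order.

@8  (8,1):720·7+0→5040, (8,2):1764·7+720→13068, (8,3):1624·7+1764→13132, (8,4):735·7+1624→6769
@9  (9,1):5040·8+0→40320, (9,2):13068·8+5040→109584, (9,3):13132·8+13068→118124, (9,4):6769·8+13132→67284
@10  (10,1):40320·9+0→362880, (10,2):109584·9+40320→1026576, (10,3):118124·9+109584→1172700, (10,4):67284·9+118124→723680
Read c(10,1) = 362880, c(10,2) = 1026576, c(10,3) = 1172700, c(10,4) = 723680.

362880, 1026576, 1172700, 723680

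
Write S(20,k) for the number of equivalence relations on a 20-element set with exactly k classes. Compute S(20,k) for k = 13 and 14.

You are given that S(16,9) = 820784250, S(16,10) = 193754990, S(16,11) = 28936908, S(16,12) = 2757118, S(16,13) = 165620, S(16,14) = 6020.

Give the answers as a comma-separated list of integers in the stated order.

61068660380, 6302524580

r17: T_17,10=10×193754990+820784250=2758334150; T_17,11=11×28936908+193754990=512060978; T_17,12=12×2757118+28936908=62022324; T_17,13=13×165620+2757118=4910178; T_17,14=14×6020+165620=249900
r18: T_18,11=11×512060978+2758334150=8391004908; T_18,12=12×62022324+512060978=1256328866; T_18,13=13×4910178+62022324=125854638; T_18,14=14×249900+4910178=8408778
r19: T_19,12=12×1256328866+8391004908=23466951300; T_19,13=13×125854638+1256328866=2892439160; T_19,14=14×8408778+125854638=243577530
r20: T_20,13=13×2892439160+23466951300=61068660380; T_20,14=14×243577530+2892439160=6302524580
Read S(20,13) = 61068660380, S(20,14) = 6302524580.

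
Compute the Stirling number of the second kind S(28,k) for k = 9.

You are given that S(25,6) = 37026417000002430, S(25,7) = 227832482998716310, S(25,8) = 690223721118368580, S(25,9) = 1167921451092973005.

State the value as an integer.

1006698291338432496375

@26  (26,7):227832482998716310·7+37026417000002430→1631853797991016600, (26,8):690223721118368580·8+227832482998716310→5749622251945664950, (26,9):1167921451092973005·9+690223721118368580→11201516780955125625
@27  (27,8):5749622251945664950·8+1631853797991016600→47628831813556336200, (27,9):11201516780955125625·9+5749622251945664950→106563273280541795575
@28  (28,9):106563273280541795575·9+47628831813556336200→1006698291338432496375
Read S(28,9) = 1006698291338432496375.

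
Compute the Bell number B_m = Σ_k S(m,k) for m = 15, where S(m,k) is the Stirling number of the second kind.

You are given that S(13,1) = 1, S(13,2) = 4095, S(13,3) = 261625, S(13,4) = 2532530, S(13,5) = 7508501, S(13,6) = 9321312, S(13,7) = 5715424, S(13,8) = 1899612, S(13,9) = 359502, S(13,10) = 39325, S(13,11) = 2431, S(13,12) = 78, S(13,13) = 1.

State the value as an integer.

row 14: T[14][1]=1·1+0=1  T[14][2]=2·4095+1=8191  T[14][3]=3·261625+4095=788970  T[14][4]=4·2532530+261625=10391745  T[14][5]=5·7508501+2532530=40075035  T[14][6]=6·9321312+7508501=63436373  T[14][7]=7·5715424+9321312=49329280  T[14][8]=8·1899612+5715424=20912320  T[14][9]=9·359502+1899612=5135130  T[14][10]=10·39325+359502=752752  T[14][11]=11·2431+39325=66066  T[14][12]=12·78+2431=3367  T[14][13]=13·1+78=91  T[14][14]=14·0+1=1
row 15: T[15][1]=1·1+0=1  T[15][2]=2·8191+1=16383  T[15][3]=3·788970+8191=2375101  T[15][4]=4·10391745+788970=42355950  T[15][5]=5·40075035+10391745=210766920  T[15][6]=6·63436373+40075035=420693273  T[15][7]=7·49329280+63436373=408741333  T[15][8]=8·20912320+49329280=216627840  T[15][9]=9·5135130+20912320=67128490  T[15][10]=10·752752+5135130=12662650  T[15][11]=11·66066+752752=1479478  T[15][12]=12·3367+66066=106470  T[15][13]=13·91+3367=4550  T[15][14]=14·1+91=105  T[15][15]=15·0+1=1
B_15 = ΣS(15,k) = 1+16383+2375101+42355950+210766920+420693273+408741333+216627840+67128490+12662650+1479478+106470+4550+105+1 = 1382958545

1382958545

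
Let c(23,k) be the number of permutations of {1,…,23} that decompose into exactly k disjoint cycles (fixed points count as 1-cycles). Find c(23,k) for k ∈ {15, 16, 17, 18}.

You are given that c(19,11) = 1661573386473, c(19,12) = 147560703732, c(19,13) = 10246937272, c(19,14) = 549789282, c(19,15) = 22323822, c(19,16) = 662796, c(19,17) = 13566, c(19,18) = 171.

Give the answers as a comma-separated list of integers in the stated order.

r20: T_20,12=19×147560703732+1661573386473=4465226757381; T_20,13=19×10246937272+147560703732=342252511900; T_20,14=19×549789282+10246937272=20692933630; T_20,15=19×22323822+549789282=973941900; T_20,16=19×662796+22323822=34916946; T_20,17=19×13566+662796=920550; T_20,18=19×171+13566=16815
r21: T_21,13=20×342252511900+4465226757381=11310276995381; T_21,14=20×20692933630+342252511900=756111184500; T_21,15=20×973941900+20692933630=40171771630; T_21,16=20×34916946+973941900=1672280820; T_21,17=20×920550+34916946=53327946; T_21,18=20×16815+920550=1256850
r22: T_22,14=21×756111184500+11310276995381=27188611869881; T_22,15=21×40171771630+756111184500=1599718388730; T_22,16=21×1672280820+40171771630=75289668850; T_22,17=21×53327946+1672280820=2792167686; T_22,18=21×1256850+53327946=79721796
r23: T_23,15=22×1599718388730+27188611869881=62382416421941; T_23,16=22×75289668850+1599718388730=3256091103430; T_23,17=22×2792167686+75289668850=136717357942; T_23,18=22×79721796+2792167686=4546047198
Read c(23,15) = 62382416421941, c(23,16) = 3256091103430, c(23,17) = 136717357942, c(23,18) = 4546047198.

62382416421941, 3256091103430, 136717357942, 4546047198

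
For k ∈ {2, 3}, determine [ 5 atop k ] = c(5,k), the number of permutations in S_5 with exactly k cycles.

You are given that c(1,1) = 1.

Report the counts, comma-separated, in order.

i=2: T(2,1)=0+1·1=1 | T(2,2)=1+1·0=1
i=3: T(3,1)=0+2·1=2 | T(3,2)=1+2·1=3 | T(3,3)=1+2·0=1
i=4: T(4,1)=0+3·2=6 | T(4,2)=2+3·3=11 | T(4,3)=3+3·1=6
i=5: T(5,2)=6+4·11=50 | T(5,3)=11+4·6=35
Read c(5,2) = 50, c(5,3) = 35.

50, 35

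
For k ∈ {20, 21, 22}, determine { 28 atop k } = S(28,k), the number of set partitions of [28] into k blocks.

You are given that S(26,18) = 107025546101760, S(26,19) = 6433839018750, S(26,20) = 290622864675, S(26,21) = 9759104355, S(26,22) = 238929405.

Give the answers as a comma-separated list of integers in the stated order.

474194413703010, 22653141490980, 825906183960

r27: T_27,19=19×6433839018750+107025546101760=229268487458010; T_27,20=20×290622864675+6433839018750=12246296312250; T_27,21=21×9759104355+290622864675=495564056130; T_27,22=22×238929405+9759104355=15015551265
r28: T_28,20=20×12246296312250+229268487458010=474194413703010; T_28,21=21×495564056130+12246296312250=22653141490980; T_28,22=22×15015551265+495564056130=825906183960
Read S(28,20) = 474194413703010, S(28,21) = 22653141490980, S(28,22) = 825906183960.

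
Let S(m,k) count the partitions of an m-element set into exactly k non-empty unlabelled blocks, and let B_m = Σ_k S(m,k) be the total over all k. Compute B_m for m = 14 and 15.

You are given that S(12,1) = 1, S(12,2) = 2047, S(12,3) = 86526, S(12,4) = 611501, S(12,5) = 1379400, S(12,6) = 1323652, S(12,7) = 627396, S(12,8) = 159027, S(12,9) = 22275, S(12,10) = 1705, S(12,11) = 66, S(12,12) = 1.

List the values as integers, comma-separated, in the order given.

@13  (13,1):1·1+0→1, (13,2):2047·2+1→4095, (13,3):86526·3+2047→261625, (13,4):611501·4+86526→2532530, (13,5):1379400·5+611501→7508501, (13,6):1323652·6+1379400→9321312, (13,7):627396·7+1323652→5715424, (13,8):159027·8+627396→1899612, (13,9):22275·9+159027→359502, (13,10):1705·10+22275→39325, (13,11):66·11+1705→2431, (13,12):1·12+66→78, (13,13):0·13+1→1
@14  (14,1):1·1+0→1, (14,2):4095·2+1→8191, (14,3):261625·3+4095→788970, (14,4):2532530·4+261625→10391745, (14,5):7508501·5+2532530→40075035, (14,6):9321312·6+7508501→63436373, (14,7):5715424·7+9321312→49329280, (14,8):1899612·8+5715424→20912320, (14,9):359502·9+1899612→5135130, (14,10):39325·10+359502→752752, (14,11):2431·11+39325→66066, (14,12):78·12+2431→3367, (14,13):1·13+78→91, (14,14):0·14+1→1
@15  (15,1):1·1+0→1, (15,2):8191·2+1→16383, (15,3):788970·3+8191→2375101, (15,4):10391745·4+788970→42355950, (15,5):40075035·5+10391745→210766920, (15,6):63436373·6+40075035→420693273, (15,7):49329280·7+63436373→408741333, (15,8):20912320·8+49329280→216627840, (15,9):5135130·9+20912320→67128490, (15,10):752752·10+5135130→12662650, (15,11):66066·11+752752→1479478, (15,12):3367·12+66066→106470, (15,13):91·13+3367→4550, (15,14):1·14+91→105, (15,15):0·15+1→1
B_14 = ΣS(14,k) = 1+8191+788970+10391745+40075035+63436373+49329280+20912320+5135130+752752+66066+3367+91+1 = 190899322
B_15 = ΣS(15,k) = 1+16383+2375101+42355950+210766920+420693273+408741333+216627840+67128490+12662650+1479478+106470+4550+105+1 = 1382958545

190899322, 1382958545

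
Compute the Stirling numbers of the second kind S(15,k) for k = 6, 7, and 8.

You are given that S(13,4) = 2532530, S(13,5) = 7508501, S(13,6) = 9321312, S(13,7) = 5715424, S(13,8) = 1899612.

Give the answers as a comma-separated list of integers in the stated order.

420693273, 408741333, 216627840

[14] T[14,5]:5*7508501+2532530=40075035 · T[14,6]:6*9321312+7508501=63436373 · T[14,7]:7*5715424+9321312=49329280 · T[14,8]:8*1899612+5715424=20912320
[15] T[15,6]:6*63436373+40075035=420693273 · T[15,7]:7*49329280+63436373=408741333 · T[15,8]:8*20912320+49329280=216627840
Read S(15,6) = 420693273, S(15,7) = 408741333, S(15,8) = 216627840.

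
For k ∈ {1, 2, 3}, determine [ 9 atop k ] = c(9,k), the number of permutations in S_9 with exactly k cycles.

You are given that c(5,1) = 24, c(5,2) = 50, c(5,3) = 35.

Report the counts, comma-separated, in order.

i=6: T(6,1)=0+5·24=120 | T(6,2)=24+5·50=274 | T(6,3)=50+5·35=225
i=7: T(7,1)=0+6·120=720 | T(7,2)=120+6·274=1764 | T(7,3)=274+6·225=1624
i=8: T(8,1)=0+7·720=5040 | T(8,2)=720+7·1764=13068 | T(8,3)=1764+7·1624=13132
i=9: T(9,1)=0+8·5040=40320 | T(9,2)=5040+8·13068=109584 | T(9,3)=13068+8·13132=118124
Read c(9,1) = 40320, c(9,2) = 109584, c(9,3) = 118124.

40320, 109584, 118124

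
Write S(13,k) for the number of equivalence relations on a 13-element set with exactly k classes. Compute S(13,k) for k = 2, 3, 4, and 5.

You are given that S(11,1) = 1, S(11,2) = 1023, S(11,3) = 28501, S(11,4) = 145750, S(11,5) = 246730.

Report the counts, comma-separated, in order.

4095, 261625, 2532530, 7508501

i=12: T(12,1)=0+1·1=1 | T(12,2)=1+2·1023=2047 | T(12,3)=1023+3·28501=86526 | T(12,4)=28501+4·145750=611501 | T(12,5)=145750+5·246730=1379400
i=13: T(13,2)=1+2·2047=4095 | T(13,3)=2047+3·86526=261625 | T(13,4)=86526+4·611501=2532530 | T(13,5)=611501+5·1379400=7508501
Read S(13,2) = 4095, S(13,3) = 261625, S(13,4) = 2532530, S(13,5) = 7508501.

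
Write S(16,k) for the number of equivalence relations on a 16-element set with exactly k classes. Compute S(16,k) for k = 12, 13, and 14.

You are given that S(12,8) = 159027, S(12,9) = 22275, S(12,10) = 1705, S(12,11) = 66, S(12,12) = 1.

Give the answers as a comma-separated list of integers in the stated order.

[13] T[13,9]:9*22275+159027=359502 · T[13,10]:10*1705+22275=39325 · T[13,11]:11*66+1705=2431 · T[13,12]:12*1+66=78 · T[13,13]:13*0+1=1
[14] T[14,10]:10*39325+359502=752752 · T[14,11]:11*2431+39325=66066 · T[14,12]:12*78+2431=3367 · T[14,13]:13*1+78=91 · T[14,14]:14*0+1=1
[15] T[15,11]:11*66066+752752=1479478 · T[15,12]:12*3367+66066=106470 · T[15,13]:13*91+3367=4550 · T[15,14]:14*1+91=105
[16] T[16,12]:12*106470+1479478=2757118 · T[16,13]:13*4550+106470=165620 · T[16,14]:14*105+4550=6020
Read S(16,12) = 2757118, S(16,13) = 165620, S(16,14) = 6020.

2757118, 165620, 6020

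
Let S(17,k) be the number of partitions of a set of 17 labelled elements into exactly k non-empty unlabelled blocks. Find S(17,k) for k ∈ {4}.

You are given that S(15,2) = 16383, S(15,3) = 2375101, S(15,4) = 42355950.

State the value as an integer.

i=16: T(16,3)=16383+3·2375101=7141686 | T(16,4)=2375101+4·42355950=171798901
i=17: T(17,4)=7141686+4·171798901=694337290
Read S(17,4) = 694337290.

694337290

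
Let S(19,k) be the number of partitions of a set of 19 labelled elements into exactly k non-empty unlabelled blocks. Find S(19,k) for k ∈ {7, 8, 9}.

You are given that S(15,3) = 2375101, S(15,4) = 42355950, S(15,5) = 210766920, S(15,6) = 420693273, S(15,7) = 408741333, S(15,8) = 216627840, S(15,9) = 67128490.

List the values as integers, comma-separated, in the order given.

1492924634839, 1709751003480, 1144614626805

r16: T_16,4=4×42355950+2375101=171798901; T_16,5=5×210766920+42355950=1096190550; T_16,6=6×420693273+210766920=2734926558; T_16,7=7×408741333+420693273=3281882604; T_16,8=8×216627840+408741333=2141764053; T_16,9=9×67128490+216627840=820784250
r17: T_17,5=5×1096190550+171798901=5652751651; T_17,6=6×2734926558+1096190550=17505749898; T_17,7=7×3281882604+2734926558=25708104786; T_17,8=8×2141764053+3281882604=20415995028; T_17,9=9×820784250+2141764053=9528822303
r18: T_18,6=6×17505749898+5652751651=110687251039; T_18,7=7×25708104786+17505749898=197462483400; T_18,8=8×20415995028+25708104786=189036065010; T_18,9=9×9528822303+20415995028=106175395755
r19: T_19,7=7×197462483400+110687251039=1492924634839; T_19,8=8×189036065010+197462483400=1709751003480; T_19,9=9×106175395755+189036065010=1144614626805
Read S(19,7) = 1492924634839, S(19,8) = 1709751003480, S(19,9) = 1144614626805.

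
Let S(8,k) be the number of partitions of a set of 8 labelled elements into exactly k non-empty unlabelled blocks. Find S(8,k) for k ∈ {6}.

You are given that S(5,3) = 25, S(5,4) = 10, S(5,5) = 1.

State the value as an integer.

i=6: T(6,4)=25+4·10=65 | T(6,5)=10+5·1=15 | T(6,6)=1+6·0=1
i=7: T(7,5)=65+5·15=140 | T(7,6)=15+6·1=21
i=8: T(8,6)=140+6·21=266
Read S(8,6) = 266.

266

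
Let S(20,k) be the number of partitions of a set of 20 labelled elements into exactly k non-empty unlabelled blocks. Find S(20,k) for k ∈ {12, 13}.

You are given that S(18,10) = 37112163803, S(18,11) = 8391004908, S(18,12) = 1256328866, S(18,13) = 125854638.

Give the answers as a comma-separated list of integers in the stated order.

r19: T_19,11=11×8391004908+37112163803=129413217791; T_19,12=12×1256328866+8391004908=23466951300; T_19,13=13×125854638+1256328866=2892439160
r20: T_20,12=12×23466951300+129413217791=411016633391; T_20,13=13×2892439160+23466951300=61068660380
Read S(20,12) = 411016633391, S(20,13) = 61068660380.

411016633391, 61068660380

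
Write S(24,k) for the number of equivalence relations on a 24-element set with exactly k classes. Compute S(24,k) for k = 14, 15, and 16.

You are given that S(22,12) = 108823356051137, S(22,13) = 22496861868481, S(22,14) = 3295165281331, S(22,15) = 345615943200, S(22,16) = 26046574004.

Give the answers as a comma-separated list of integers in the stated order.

r23: T_23,13=13×22496861868481+108823356051137=401282560341390; T_23,14=14×3295165281331+22496861868481=68629175807115; T_23,15=15×345615943200+3295165281331=8479404429331; T_23,16=16×26046574004+345615943200=762361127264
r24: T_24,14=14×68629175807115+401282560341390=1362091021641000; T_24,15=15×8479404429331+68629175807115=195820242247080; T_24,16=16×762361127264+8479404429331=20677182465555
Read S(24,14) = 1362091021641000, S(24,15) = 195820242247080, S(24,16) = 20677182465555.

1362091021641000, 195820242247080, 20677182465555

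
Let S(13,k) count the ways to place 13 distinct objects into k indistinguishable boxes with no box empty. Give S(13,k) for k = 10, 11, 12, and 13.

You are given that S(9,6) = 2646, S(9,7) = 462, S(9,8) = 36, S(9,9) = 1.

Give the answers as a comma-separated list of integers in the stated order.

row 10: T[10][7]=7·462+2646=5880  T[10][8]=8·36+462=750  T[10][9]=9·1+36=45  T[10][10]=10·0+1=1
row 11: T[11][8]=8·750+5880=11880  T[11][9]=9·45+750=1155  T[11][10]=10·1+45=55  T[11][11]=11·0+1=1
row 12: T[12][9]=9·1155+11880=22275  T[12][10]=10·55+1155=1705  T[12][11]=11·1+55=66  T[12][12]=12·0+1=1
row 13: T[13][10]=10·1705+22275=39325  T[13][11]=11·66+1705=2431  T[13][12]=12·1+66=78  T[13][13]=13·0+1=1
Read S(13,10) = 39325, S(13,11) = 2431, S(13,12) = 78, S(13,13) = 1.

39325, 2431, 78, 1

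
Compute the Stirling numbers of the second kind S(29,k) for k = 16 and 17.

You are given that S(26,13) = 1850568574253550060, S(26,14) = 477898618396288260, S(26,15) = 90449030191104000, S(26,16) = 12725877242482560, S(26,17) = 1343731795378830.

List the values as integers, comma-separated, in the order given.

row 27: T[27][14]=14·477898618396288260+1850568574253550060=8541149231801585700  T[27][15]=15·90449030191104000+477898618396288260=1834634071262848260  T[27][16]=16·12725877242482560+90449030191104000=294063066070824960  T[27][17]=17·1343731795378830+12725877242482560=35569317763922670
row 28: T[28][15]=15·1834634071262848260+8541149231801585700=36060660300744309600  T[28][16]=16·294063066070824960+1834634071262848260=6539643128396047620  T[28][17]=17·35569317763922670+294063066070824960=898741468057510350
row 29: T[29][16]=16·6539643128396047620+36060660300744309600=140694950355081071520  T[29][17]=17·898741468057510350+6539643128396047620=21818248085373723570
Read S(29,16) = 140694950355081071520, S(29,17) = 21818248085373723570.

140694950355081071520, 21818248085373723570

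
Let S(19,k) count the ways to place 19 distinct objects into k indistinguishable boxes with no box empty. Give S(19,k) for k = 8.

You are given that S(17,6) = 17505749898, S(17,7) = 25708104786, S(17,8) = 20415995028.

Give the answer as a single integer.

1709751003480

[18] T[18,7]:7*25708104786+17505749898=197462483400 · T[18,8]:8*20415995028+25708104786=189036065010
[19] T[19,8]:8*189036065010+197462483400=1709751003480
Read S(19,8) = 1709751003480.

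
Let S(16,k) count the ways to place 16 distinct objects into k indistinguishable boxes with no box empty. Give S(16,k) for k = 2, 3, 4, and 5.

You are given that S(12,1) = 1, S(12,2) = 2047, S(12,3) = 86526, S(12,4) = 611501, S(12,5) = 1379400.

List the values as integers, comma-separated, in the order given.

i=13: T(13,1)=0+1·1=1 | T(13,2)=1+2·2047=4095 | T(13,3)=2047+3·86526=261625 | T(13,4)=86526+4·611501=2532530 | T(13,5)=611501+5·1379400=7508501
i=14: T(14,1)=0+1·1=1 | T(14,2)=1+2·4095=8191 | T(14,3)=4095+3·261625=788970 | T(14,4)=261625+4·2532530=10391745 | T(14,5)=2532530+5·7508501=40075035
i=15: T(15,1)=0+1·1=1 | T(15,2)=1+2·8191=16383 | T(15,3)=8191+3·788970=2375101 | T(15,4)=788970+4·10391745=42355950 | T(15,5)=10391745+5·40075035=210766920
i=16: T(16,2)=1+2·16383=32767 | T(16,3)=16383+3·2375101=7141686 | T(16,4)=2375101+4·42355950=171798901 | T(16,5)=42355950+5·210766920=1096190550
Read S(16,2) = 32767, S(16,3) = 7141686, S(16,4) = 171798901, S(16,5) = 1096190550.

32767, 7141686, 171798901, 1096190550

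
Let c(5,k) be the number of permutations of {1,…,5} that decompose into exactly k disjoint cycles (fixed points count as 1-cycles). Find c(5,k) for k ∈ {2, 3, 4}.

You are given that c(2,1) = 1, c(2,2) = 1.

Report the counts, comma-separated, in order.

50, 35, 10

[3] T[3,1]:2*1+0=2 · T[3,2]:2*1+1=3 · T[3,3]:2*0+1=1
[4] T[4,1]:3*2+0=6 · T[4,2]:3*3+2=11 · T[4,3]:3*1+3=6 · T[4,4]:3*0+1=1
[5] T[5,2]:4*11+6=50 · T[5,3]:4*6+11=35 · T[5,4]:4*1+6=10
Read c(5,2) = 50, c(5,3) = 35, c(5,4) = 10.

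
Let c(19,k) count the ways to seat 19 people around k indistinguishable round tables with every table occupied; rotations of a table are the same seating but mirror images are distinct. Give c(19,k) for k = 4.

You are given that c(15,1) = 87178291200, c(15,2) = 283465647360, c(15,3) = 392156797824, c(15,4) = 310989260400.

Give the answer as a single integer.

30321254007719424

[16] T[16,1]:15*87178291200+0=1307674368000 · T[16,2]:15*283465647360+87178291200=4339163001600 · T[16,3]:15*392156797824+283465647360=6165817614720 · T[16,4]:15*310989260400+392156797824=5056995703824
[17] T[17,2]:16*4339163001600+1307674368000=70734282393600 · T[17,3]:16*6165817614720+4339163001600=102992244837120 · T[17,4]:16*5056995703824+6165817614720=87077748875904
[18] T[18,3]:17*102992244837120+70734282393600=1821602444624640 · T[18,4]:17*87077748875904+102992244837120=1583313975727488
[19] T[19,4]:18*1583313975727488+1821602444624640=30321254007719424
Read c(19,4) = 30321254007719424.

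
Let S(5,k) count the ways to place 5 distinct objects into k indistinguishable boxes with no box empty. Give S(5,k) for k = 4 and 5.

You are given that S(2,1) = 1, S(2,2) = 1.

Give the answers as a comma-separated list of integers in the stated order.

@3  (3,2):1·2+1→3, (3,3):0·3+1→1
@4  (4,3):1·3+3→6, (4,4):0·4+1→1
@5  (5,4):1·4+6→10, (5,5):0·5+1→1
Read S(5,4) = 10, S(5,5) = 1.

10, 1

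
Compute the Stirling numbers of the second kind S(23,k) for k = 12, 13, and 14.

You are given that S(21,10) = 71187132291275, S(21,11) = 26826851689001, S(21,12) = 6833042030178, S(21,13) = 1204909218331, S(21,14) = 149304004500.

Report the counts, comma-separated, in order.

r22: T_22,11=11×26826851689001+71187132291275=366282500870286; T_22,12=12×6833042030178+26826851689001=108823356051137; T_22,13=13×1204909218331+6833042030178=22496861868481; T_22,14=14×149304004500+1204909218331=3295165281331
r23: T_23,12=12×108823356051137+366282500870286=1672162773483930; T_23,13=13×22496861868481+108823356051137=401282560341390; T_23,14=14×3295165281331+22496861868481=68629175807115
Read S(23,12) = 1672162773483930, S(23,13) = 401282560341390, S(23,14) = 68629175807115.

1672162773483930, 401282560341390, 68629175807115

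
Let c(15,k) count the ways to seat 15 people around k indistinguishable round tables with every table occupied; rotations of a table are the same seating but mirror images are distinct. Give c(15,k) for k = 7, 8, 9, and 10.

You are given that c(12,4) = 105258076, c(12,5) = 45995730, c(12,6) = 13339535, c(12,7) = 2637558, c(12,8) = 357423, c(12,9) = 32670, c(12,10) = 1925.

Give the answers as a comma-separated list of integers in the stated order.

14409322928, 2681453775, 368411615, 37312275

row 13: T[13][5]=12·45995730+105258076=657206836  T[13][6]=12·13339535+45995730=206070150  T[13][7]=12·2637558+13339535=44990231  T[13][8]=12·357423+2637558=6926634  T[13][9]=12·32670+357423=749463  T[13][10]=12·1925+32670=55770
row 14: T[14][6]=13·206070150+657206836=3336118786  T[14][7]=13·44990231+206070150=790943153  T[14][8]=13·6926634+44990231=135036473  T[14][9]=13·749463+6926634=16669653  T[14][10]=13·55770+749463=1474473
row 15: T[15][7]=14·790943153+3336118786=14409322928  T[15][8]=14·135036473+790943153=2681453775  T[15][9]=14·16669653+135036473=368411615  T[15][10]=14·1474473+16669653=37312275
Read c(15,7) = 14409322928, c(15,8) = 2681453775, c(15,9) = 368411615, c(15,10) = 37312275.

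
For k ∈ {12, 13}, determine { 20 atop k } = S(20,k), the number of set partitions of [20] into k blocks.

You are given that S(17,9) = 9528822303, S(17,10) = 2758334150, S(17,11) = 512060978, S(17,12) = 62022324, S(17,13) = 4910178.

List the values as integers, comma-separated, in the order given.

@18  (18,10):2758334150·10+9528822303→37112163803, (18,11):512060978·11+2758334150→8391004908, (18,12):62022324·12+512060978→1256328866, (18,13):4910178·13+62022324→125854638
@19  (19,11):8391004908·11+37112163803→129413217791, (19,12):1256328866·12+8391004908→23466951300, (19,13):125854638·13+1256328866→2892439160
@20  (20,12):23466951300·12+129413217791→411016633391, (20,13):2892439160·13+23466951300→61068660380
Read S(20,12) = 411016633391, S(20,13) = 61068660380.

411016633391, 61068660380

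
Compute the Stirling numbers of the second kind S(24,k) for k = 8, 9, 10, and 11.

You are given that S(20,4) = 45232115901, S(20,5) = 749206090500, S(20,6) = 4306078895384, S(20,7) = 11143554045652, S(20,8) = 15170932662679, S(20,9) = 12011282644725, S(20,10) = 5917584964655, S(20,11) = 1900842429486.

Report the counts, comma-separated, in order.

r21: T_21,5=5×749206090500+45232115901=3791262568401; T_21,6=6×4306078895384+749206090500=26585679462804; T_21,7=7×11143554045652+4306078895384=82310957214948; T_21,8=8×15170932662679+11143554045652=132511015347084; T_21,9=9×12011282644725+15170932662679=123272476465204; T_21,10=10×5917584964655+12011282644725=71187132291275; T_21,11=11×1900842429486+5917584964655=26826851689001
r22: T_22,6=6×26585679462804+3791262568401=163305339345225; T_22,7=7×82310957214948+26585679462804=602762379967440; T_22,8=8×132511015347084+82310957214948=1142399079991620; T_22,9=9×123272476465204+132511015347084=1241963303533920; T_22,10=10×71187132291275+123272476465204=835143799377954; T_22,11=11×26826851689001+71187132291275=366282500870286
r23: T_23,7=7×602762379967440+163305339345225=4382641999117305; T_23,8=8×1142399079991620+602762379967440=9741955019900400; T_23,9=9×1241963303533920+1142399079991620=12320068811796900; T_23,10=10×835143799377954+1241963303533920=9593401297313460; T_23,11=11×366282500870286+835143799377954=4864251308951100
r24: T_24,8=8×9741955019900400+4382641999117305=82318282158320505; T_24,9=9×12320068811796900+9741955019900400=120622574326072500; T_24,10=10×9593401297313460+12320068811796900=108254081784931500; T_24,11=11×4864251308951100+9593401297313460=63100165695775560
Read S(24,8) = 82318282158320505, S(24,9) = 120622574326072500, S(24,10) = 108254081784931500, S(24,11) = 63100165695775560.

82318282158320505, 120622574326072500, 108254081784931500, 63100165695775560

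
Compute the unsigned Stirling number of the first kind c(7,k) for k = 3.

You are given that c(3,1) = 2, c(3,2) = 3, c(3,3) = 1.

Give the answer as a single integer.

[4] T[4,1]:3*2+0=6 · T[4,2]:3*3+2=11 · T[4,3]:3*1+3=6
[5] T[5,1]:4*6+0=24 · T[5,2]:4*11+6=50 · T[5,3]:4*6+11=35
[6] T[6,2]:5*50+24=274 · T[6,3]:5*35+50=225
[7] T[7,3]:6*225+274=1624
Read c(7,3) = 1624.

1624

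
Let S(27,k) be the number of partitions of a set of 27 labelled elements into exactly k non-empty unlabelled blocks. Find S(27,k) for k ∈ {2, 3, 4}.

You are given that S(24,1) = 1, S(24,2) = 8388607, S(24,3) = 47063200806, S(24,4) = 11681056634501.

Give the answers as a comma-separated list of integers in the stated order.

67108863, 1270865805301, 749329038535350

[25] T[25,1]:1*1+0=1 · T[25,2]:2*8388607+1=16777215 · T[25,3]:3*47063200806+8388607=141197991025 · T[25,4]:4*11681056634501+47063200806=46771289738810
[26] T[26,1]:1*1+0=1 · T[26,2]:2*16777215+1=33554431 · T[26,3]:3*141197991025+16777215=423610750290 · T[26,4]:4*46771289738810+141197991025=187226356946265
[27] T[27,2]:2*33554431+1=67108863 · T[27,3]:3*423610750290+33554431=1270865805301 · T[27,4]:4*187226356946265+423610750290=749329038535350
Read S(27,2) = 67108863, S(27,3) = 1270865805301, S(27,4) = 749329038535350.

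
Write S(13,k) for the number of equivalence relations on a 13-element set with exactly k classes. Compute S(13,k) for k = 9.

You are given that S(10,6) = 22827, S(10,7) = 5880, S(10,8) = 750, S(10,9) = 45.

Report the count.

row 11: T[11][7]=7·5880+22827=63987  T[11][8]=8·750+5880=11880  T[11][9]=9·45+750=1155
row 12: T[12][8]=8·11880+63987=159027  T[12][9]=9·1155+11880=22275
row 13: T[13][9]=9·22275+159027=359502
Read S(13,9) = 359502.

359502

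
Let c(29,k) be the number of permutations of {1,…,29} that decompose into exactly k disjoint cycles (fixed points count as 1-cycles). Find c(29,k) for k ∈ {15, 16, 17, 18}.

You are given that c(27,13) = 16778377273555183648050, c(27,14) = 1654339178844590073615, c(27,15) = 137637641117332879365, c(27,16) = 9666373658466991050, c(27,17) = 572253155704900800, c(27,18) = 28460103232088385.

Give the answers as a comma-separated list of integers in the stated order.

211821088794711294496815, 16532187926098943672490, 1101911578045922391915, 62656135265695354110

r28: T_28,14=27×1654339178844590073615+16778377273555183648050=61445535102359115635655; T_28,15=27×137637641117332879365+1654339178844590073615=5370555489012577816470; T_28,16=27×9666373658466991050+137637641117332879365=398629729895941637715; T_28,17=27×572253155704900800+9666373658466991050=25117208862499312650; T_28,18=27×28460103232088385+572253155704900800=1340675942971287195
r29: T_29,15=28×5370555489012577816470+61445535102359115635655=211821088794711294496815; T_29,16=28×398629729895941637715+5370555489012577816470=16532187926098943672490; T_29,17=28×25117208862499312650+398629729895941637715=1101911578045922391915; T_29,18=28×1340675942971287195+25117208862499312650=62656135265695354110
Read c(29,15) = 211821088794711294496815, c(29,16) = 16532187926098943672490, c(29,17) = 1101911578045922391915, c(29,18) = 62656135265695354110.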